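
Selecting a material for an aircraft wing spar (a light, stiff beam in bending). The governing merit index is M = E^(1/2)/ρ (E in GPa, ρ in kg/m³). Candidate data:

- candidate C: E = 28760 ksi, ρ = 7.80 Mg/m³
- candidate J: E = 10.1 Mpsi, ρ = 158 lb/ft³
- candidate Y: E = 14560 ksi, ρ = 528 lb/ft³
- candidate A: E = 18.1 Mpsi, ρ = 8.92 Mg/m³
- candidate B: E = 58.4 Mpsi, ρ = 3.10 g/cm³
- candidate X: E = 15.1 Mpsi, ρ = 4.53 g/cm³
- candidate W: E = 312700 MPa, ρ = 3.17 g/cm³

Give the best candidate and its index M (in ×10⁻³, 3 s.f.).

candidate B, M = 6.47×10⁻³

Convert each candidate to consistent units, then evaluate M:
  candidate C: E = 198.3 GPa, ρ = 7800 kg/m³
  candidate J: E = 69.64 GPa, ρ = 2531 kg/m³
  candidate Y: E = 100.4 GPa, ρ = 8458 kg/m³
  candidate A: E = 124.8 GPa, ρ = 8920 kg/m³
  candidate B: E = 402.7 GPa, ρ = 3100 kg/m³
  candidate X: E = 104.1 GPa, ρ = 4530 kg/m³
  candidate W: E = 312.7 GPa, ρ = 3170 kg/m³
  candidate B: M = 6.47×10⁻³
  candidate W: M = 5.58×10⁻³
  candidate J: M = 3.30×10⁻³
  candidate X: M = 2.25×10⁻³
  candidate C: M = 1.81×10⁻³
  candidate A: M = 1.25×10⁻³
  candidate Y: M = 1.18×10⁻³
Candidate B ranks first.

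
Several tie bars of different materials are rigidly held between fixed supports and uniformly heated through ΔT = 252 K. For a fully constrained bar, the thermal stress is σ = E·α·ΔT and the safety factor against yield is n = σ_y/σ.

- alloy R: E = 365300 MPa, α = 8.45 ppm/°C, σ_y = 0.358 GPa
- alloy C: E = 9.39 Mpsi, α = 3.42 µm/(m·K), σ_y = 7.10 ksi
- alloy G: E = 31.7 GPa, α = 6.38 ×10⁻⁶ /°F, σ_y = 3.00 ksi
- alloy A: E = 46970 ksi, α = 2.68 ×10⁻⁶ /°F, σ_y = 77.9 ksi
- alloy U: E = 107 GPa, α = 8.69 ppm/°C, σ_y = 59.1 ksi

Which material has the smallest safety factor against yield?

alloy G

Converting E to GPa, α to ×10⁻⁶/K, σ_y to MPa, then σ and n for each:
  alloy R: E = 365.3, α = 8.45, σ_y = 358.0 → σ = 778 MPa, n = 0.460
  alloy C: E = 64.74, α = 3.42, σ_y = 48.95 → σ = 55.8 MPa, n = 0.877
  alloy G: E = 31.70, α = 11.5, σ_y = 20.68 → σ = 91.7 MPa, n = 0.225
  alloy A: E = 323.8, α = 4.82, σ_y = 537.1 → σ = 394 MPa, n = 1.36
  alloy U: E = 107.0, α = 8.69, σ_y = 407.5 → σ = 234 MPa, n = 1.74
Alloy G has the lowest safety factor, n = 0.225.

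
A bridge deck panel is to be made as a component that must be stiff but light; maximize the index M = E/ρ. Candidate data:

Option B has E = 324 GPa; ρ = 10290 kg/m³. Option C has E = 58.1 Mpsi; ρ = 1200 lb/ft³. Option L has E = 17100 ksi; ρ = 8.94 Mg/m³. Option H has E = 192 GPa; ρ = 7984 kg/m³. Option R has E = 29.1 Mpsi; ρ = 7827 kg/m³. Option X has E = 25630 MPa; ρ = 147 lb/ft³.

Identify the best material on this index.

option B

In SI units:
  option B: E = 324.0 GPa, ρ = 10290 kg/m³
  option C: E = 400.6 GPa, ρ = 19220 kg/m³
  option L: E = 117.9 GPa, ρ = 8940 kg/m³
  option H: E = 192.0 GPa, ρ = 7984 kg/m³
  option R: E = 200.6 GPa, ρ = 7827 kg/m³
  option X: E = 25.63 GPa, ρ = 2355 kg/m³
  option B: M = 31.5 MN·m/kg
  option R: M = 25.6 MN·m/kg
  option H: M = 24.0 MN·m/kg
  option C: M = 20.8 MN·m/kg
  option L: M = 13.2 MN·m/kg
  option X: M = 10.9 MN·m/kg
Highest index: option B.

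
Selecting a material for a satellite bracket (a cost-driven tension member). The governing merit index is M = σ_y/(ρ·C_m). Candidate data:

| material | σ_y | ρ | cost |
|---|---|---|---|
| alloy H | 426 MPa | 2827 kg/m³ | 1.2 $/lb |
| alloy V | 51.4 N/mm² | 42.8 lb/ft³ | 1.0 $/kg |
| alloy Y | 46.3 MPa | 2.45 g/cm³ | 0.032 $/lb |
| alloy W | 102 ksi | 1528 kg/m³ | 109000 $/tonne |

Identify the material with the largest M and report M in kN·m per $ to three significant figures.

Convert each candidate to consistent units, then evaluate M:
  alloy H: σ_y = 426.0 MPa, ρ = 2827 kg/m³, cost = 2.646 $/kg
  alloy V: σ_y = 51.40 MPa, ρ = 685.6 kg/m³, cost = 1.000 $/kg
  alloy Y: σ_y = 46.30 MPa, ρ = 2450 kg/m³, cost = 0.07055 $/kg
  alloy W: σ_y = 703.3 MPa, ρ = 1528 kg/m³, cost = 109.0 $/kg
  alloy Y: M = 268 kN·m per $
  alloy V: M = 75.0 kN·m per $
  alloy H: M = 57.0 kN·m per $
  alloy W: M = 4.22 kN·m per $
The maximum is for alloy Y.

alloy Y, M = 268 kN·m per $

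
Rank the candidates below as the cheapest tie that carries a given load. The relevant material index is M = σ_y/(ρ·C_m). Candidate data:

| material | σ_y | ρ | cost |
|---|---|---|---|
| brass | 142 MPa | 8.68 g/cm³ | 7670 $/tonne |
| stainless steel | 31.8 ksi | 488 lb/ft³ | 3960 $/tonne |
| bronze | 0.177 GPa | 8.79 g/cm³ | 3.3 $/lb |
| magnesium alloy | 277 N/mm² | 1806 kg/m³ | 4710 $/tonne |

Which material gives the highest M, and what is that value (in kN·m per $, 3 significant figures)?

magnesium alloy, M = 32.6 kN·m per $

Convert each candidate to consistent units, then evaluate M:
  brass: σ_y = 142.0 MPa, ρ = 8680 kg/m³, cost = 7.670 $/kg
  stainless steel: σ_y = 219.3 MPa, ρ = 7817 kg/m³, cost = 3.960 $/kg
  bronze: σ_y = 177.0 MPa, ρ = 8790 kg/m³, cost = 7.275 $/kg
  magnesium alloy: σ_y = 277.0 MPa, ρ = 1806 kg/m³, cost = 4.710 $/kg
  magnesium alloy: M = 32.6 kN·m per $
  stainless steel: M = 7.08 kN·m per $
  bronze: M = 2.77 kN·m per $
  brass: M = 2.13 kN·m per $
Highest index: magnesium alloy.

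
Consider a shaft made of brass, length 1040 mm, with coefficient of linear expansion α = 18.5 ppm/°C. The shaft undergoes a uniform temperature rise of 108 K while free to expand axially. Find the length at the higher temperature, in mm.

ΔL = α·L₀·ΔT = 18.5×10⁻⁶ × 1040 mm × 108.0 K = 2.08 mm.
L = L₀ + ΔL = 1040 + 2.08 = 1042.1 mm.

1042.1 mm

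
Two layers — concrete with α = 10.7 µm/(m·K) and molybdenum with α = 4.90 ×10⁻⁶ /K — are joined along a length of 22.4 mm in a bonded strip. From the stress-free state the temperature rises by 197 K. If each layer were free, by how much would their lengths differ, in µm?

Δα = |10.7 − 4.90|×10⁻⁶/K = 5.80×10⁻⁶/K.
ΔL_mismatch = Δα·L·ΔT = 5.80×10⁻⁶ × 22.4 mm × 197.0 K = 25.6 µm.

25.6 µm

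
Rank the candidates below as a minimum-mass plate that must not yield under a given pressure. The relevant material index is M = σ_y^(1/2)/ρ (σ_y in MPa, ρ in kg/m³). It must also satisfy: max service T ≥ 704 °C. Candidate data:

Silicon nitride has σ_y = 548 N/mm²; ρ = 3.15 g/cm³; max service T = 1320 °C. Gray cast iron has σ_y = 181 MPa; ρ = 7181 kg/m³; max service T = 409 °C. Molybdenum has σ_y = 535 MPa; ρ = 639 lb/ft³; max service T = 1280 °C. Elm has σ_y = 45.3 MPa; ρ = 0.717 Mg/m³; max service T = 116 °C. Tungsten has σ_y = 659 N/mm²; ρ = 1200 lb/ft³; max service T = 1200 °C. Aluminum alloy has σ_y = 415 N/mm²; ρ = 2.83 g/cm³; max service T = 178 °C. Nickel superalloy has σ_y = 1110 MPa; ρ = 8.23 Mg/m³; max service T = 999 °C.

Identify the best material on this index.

silicon nitride

Screen on constraints: max service T ≥ 704 °C. Survivors: silicon nitride, molybdenum, tungsten, nickel superalloy.
Normalizing units and computing the index:
  silicon nitride: σ_y = 548.0 MPa, ρ = 3150 kg/m³
  molybdenum: σ_y = 535.0 MPa, ρ = 10240 kg/m³
  tungsten: σ_y = 659.0 MPa, ρ = 19220 kg/m³
  nickel superalloy: σ_y = 1110 MPa, ρ = 8230 kg/m³
  silicon nitride: M = 7.43×10⁻³
  nickel superalloy: M = 4.05×10⁻³
  molybdenum: M = 2.26×10⁻³
  tungsten: M = 1.34×10⁻³
Highest index: silicon nitride.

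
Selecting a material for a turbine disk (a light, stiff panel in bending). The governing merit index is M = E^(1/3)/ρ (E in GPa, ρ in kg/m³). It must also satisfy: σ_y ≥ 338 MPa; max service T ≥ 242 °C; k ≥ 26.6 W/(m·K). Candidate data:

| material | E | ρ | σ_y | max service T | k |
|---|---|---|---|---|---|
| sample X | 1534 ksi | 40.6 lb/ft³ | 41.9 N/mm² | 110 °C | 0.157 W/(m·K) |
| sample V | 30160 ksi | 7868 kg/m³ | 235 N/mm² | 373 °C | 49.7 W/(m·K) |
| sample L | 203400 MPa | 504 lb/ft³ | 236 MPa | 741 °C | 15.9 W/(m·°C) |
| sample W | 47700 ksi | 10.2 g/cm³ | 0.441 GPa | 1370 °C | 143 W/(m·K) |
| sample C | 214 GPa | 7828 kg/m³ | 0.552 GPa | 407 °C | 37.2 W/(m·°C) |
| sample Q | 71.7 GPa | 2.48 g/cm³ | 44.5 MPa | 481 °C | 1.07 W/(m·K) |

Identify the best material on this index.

Screen on constraints: σ_y ≥ 338 MPa; max service T ≥ 242 °C; k ≥ 26.6 W/(m·K). Survivors: sample W, sample C.
Putting every candidate on a common basis:
  sample W: E = 328.9 GPa, ρ = 10200 kg/m³
  sample C: E = 214.0 GPa, ρ = 7828 kg/m³
  sample C: M = 0.764×10⁻³
  sample W: M = 0.677×10⁻³
Sample C has the largest M.

sample C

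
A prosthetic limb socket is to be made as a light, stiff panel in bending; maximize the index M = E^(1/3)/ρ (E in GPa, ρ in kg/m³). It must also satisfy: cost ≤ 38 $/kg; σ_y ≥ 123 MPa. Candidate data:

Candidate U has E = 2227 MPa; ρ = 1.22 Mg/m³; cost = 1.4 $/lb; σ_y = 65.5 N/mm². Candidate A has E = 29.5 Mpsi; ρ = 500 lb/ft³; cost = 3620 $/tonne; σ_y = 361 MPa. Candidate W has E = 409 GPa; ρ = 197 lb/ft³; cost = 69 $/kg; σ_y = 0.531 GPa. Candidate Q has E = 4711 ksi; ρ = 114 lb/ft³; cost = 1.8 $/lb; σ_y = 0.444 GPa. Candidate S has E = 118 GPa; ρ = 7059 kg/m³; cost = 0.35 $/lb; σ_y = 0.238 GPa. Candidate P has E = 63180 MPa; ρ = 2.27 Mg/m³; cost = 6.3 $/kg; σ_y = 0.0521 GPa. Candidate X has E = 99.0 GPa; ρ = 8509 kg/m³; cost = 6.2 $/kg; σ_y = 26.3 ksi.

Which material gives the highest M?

candidate Q

Screen on constraints: cost ≤ 38 $/kg; σ_y ≥ 123 MPa. Survivors: candidate A, candidate Q, candidate S, candidate X.
Putting every candidate on a common basis:
  candidate A: E = 203.4 GPa, ρ = 8009 kg/m³
  candidate Q: E = 32.48 GPa, ρ = 1826 kg/m³
  candidate S: E = 118.0 GPa, ρ = 7059 kg/m³
  candidate X: E = 99.00 GPa, ρ = 8509 kg/m³
  candidate Q: M = 1.75×10⁻³
  candidate A: M = 0.734×10⁻³
  candidate S: M = 0.695×10⁻³
  candidate X: M = 0.544×10⁻³
The maximum is for candidate Q.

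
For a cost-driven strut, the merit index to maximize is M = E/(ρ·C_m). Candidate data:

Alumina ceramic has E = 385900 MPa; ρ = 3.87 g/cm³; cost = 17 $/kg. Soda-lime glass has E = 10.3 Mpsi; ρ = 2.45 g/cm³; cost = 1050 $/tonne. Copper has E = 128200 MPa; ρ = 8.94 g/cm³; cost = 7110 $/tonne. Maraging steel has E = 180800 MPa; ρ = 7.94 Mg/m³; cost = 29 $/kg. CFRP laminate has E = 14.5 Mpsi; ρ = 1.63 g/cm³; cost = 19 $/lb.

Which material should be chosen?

soda-lime glass

In SI units:
  alumina ceramic: E = 385.9 GPa, ρ = 3870 kg/m³, cost = 17.00 $/kg
  soda-lime glass: E = 71.02 GPa, ρ = 2450 kg/m³, cost = 1.050 $/kg
  copper: E = 128.2 GPa, ρ = 8940 kg/m³, cost = 7.110 $/kg
  maraging steel: E = 180.8 GPa, ρ = 7940 kg/m³, cost = 29.00 $/kg
  CFRP laminate: E = 99.97 GPa, ρ = 1630 kg/m³, cost = 41.89 $/kg
  soda-lime glass: M = 27.6 MN·m per $
  alumina ceramic: M = 5.87 MN·m per $
  copper: M = 2.02 MN·m per $
  CFRP laminate: M = 1.46 MN·m per $
  maraging steel: M = 0.785 MN·m per $
Soda-lime glass ranks first.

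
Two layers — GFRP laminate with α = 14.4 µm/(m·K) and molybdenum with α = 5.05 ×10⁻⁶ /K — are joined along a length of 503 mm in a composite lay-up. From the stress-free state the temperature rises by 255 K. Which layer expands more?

GFRP laminate

α(GFRP laminate) = 14.4×10⁻⁶/K vs α(molybdenum) = 5.05×10⁻⁶/K.
Higher α expands more for the same ΔT: GFRP laminate.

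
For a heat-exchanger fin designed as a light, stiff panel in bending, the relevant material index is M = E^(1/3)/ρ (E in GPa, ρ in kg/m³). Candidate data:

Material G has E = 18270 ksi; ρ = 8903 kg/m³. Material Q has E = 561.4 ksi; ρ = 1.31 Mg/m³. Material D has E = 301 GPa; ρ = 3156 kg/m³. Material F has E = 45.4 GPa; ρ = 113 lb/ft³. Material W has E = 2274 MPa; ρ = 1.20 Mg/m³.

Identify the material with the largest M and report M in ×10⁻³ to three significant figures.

material D, M = 2.12×10⁻³

Normalizing units and computing the index:
  material G: E = 126.0 GPa, ρ = 8903 kg/m³
  material Q: E = 3.871 GPa, ρ = 1310 kg/m³
  material D: E = 301.0 GPa, ρ = 3156 kg/m³
  material F: E = 45.40 GPa, ρ = 1810 kg/m³
  material W: E = 2.274 GPa, ρ = 1200 kg/m³
  material D: M = 2.12×10⁻³
  material F: M = 1.97×10⁻³
  material Q: M = 1.20×10⁻³
  material W: M = 1.10×10⁻³
  material G: M = 0.563×10⁻³
The maximum is for material D.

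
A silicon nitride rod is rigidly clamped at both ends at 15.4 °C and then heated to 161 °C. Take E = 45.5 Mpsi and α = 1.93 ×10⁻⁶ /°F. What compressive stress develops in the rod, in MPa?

159 MPa

E = 45.5 Mpsi = 313.7 GPa.
α = 1.93×10⁻⁶/°F × 9/5 = 3.47×10⁻⁶/K.
ΔT = 145.6 K. Constrained thermal stress σ = E·α·ΔT = 313.7×10³ MPa × 3.47×10⁻⁶ × 145.6 = 159 MPa (compressive).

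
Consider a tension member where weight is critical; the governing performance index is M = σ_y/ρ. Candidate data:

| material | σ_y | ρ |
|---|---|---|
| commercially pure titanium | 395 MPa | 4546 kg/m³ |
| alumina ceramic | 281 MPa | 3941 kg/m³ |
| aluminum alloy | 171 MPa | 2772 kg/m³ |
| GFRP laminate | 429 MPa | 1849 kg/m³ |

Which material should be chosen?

GFRP laminate

Evaluate M for each candidate:
  GFRP laminate: M = 232 kN·m/kg
  commercially pure titanium: M = 86.9 kN·m/kg
  alumina ceramic: M = 71.3 kN·m/kg
  aluminum alloy: M = 61.7 kN·m/kg
Highest index: GFRP laminate.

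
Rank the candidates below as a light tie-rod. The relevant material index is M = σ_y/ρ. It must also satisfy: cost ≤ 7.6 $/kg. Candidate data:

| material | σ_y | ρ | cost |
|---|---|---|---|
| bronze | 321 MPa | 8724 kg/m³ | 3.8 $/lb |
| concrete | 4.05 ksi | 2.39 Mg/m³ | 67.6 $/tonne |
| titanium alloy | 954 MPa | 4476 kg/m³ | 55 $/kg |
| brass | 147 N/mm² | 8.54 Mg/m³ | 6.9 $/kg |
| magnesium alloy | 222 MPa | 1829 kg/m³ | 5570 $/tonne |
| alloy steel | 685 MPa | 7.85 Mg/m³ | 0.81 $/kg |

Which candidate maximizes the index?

Screen on constraints: cost ≤ 7.6 $/kg. Survivors: concrete, brass, magnesium alloy, alloy steel.
Normalizing units and computing the index:
  concrete: σ_y = 27.92 MPa, ρ = 2390 kg/m³
  brass: σ_y = 147.0 MPa, ρ = 8540 kg/m³
  magnesium alloy: σ_y = 222.0 MPa, ρ = 1829 kg/m³
  alloy steel: σ_y = 685.0 MPa, ρ = 7850 kg/m³
  magnesium alloy: M = 121 kN·m/kg
  alloy steel: M = 87.3 kN·m/kg
  brass: M = 17.2 kN·m/kg
  concrete: M = 11.7 kN·m/kg
The maximum is for magnesium alloy.

magnesium alloy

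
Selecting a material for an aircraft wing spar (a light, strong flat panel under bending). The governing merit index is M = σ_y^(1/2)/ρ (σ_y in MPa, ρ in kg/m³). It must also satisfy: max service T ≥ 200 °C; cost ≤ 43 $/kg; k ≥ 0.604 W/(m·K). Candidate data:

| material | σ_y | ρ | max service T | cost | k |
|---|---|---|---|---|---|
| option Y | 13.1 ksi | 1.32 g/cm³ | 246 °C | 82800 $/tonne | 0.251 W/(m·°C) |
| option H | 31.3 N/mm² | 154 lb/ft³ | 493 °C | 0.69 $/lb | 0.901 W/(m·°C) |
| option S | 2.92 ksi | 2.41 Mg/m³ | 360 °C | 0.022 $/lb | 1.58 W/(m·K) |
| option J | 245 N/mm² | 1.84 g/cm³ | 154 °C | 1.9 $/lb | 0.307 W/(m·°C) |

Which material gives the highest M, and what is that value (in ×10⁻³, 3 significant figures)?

Screen on constraints: max service T ≥ 200 °C; cost ≤ 43 $/kg; k ≥ 0.604 W/(m·K). Survivors: option H, option S.
In SI units:
  option H: σ_y = 31.30 MPa, ρ = 2467 kg/m³
  option S: σ_y = 20.13 MPa, ρ = 2410 kg/m³
  option H: M = 2.27×10⁻³
  option S: M = 1.86×10⁻³
The maximum is for option H.

option H, M = 2.27×10⁻³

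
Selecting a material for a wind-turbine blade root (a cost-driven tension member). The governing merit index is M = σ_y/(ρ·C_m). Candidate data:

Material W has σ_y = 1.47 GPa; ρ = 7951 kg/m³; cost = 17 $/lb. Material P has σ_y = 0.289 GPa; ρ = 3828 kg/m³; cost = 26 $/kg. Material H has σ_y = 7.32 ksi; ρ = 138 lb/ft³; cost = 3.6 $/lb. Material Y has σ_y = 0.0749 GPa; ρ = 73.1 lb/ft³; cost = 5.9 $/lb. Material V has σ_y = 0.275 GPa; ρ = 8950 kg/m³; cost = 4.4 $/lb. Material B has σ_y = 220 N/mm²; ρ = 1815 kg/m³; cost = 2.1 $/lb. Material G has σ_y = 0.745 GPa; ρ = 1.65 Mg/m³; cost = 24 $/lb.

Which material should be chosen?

material B

Putting every candidate on a common basis:
  material W: σ_y = 1470 MPa, ρ = 7951 kg/m³, cost = 37.48 $/kg
  material P: σ_y = 289.0 MPa, ρ = 3828 kg/m³, cost = 26.00 $/kg
  material H: σ_y = 50.47 MPa, ρ = 2211 kg/m³, cost = 7.937 $/kg
  material Y: σ_y = 74.90 MPa, ρ = 1171 kg/m³, cost = 13.01 $/kg
  material V: σ_y = 275.0 MPa, ρ = 8950 kg/m³, cost = 9.700 $/kg
  material B: σ_y = 220.0 MPa, ρ = 1815 kg/m³, cost = 4.630 $/kg
  material G: σ_y = 745.0 MPa, ρ = 1650 kg/m³, cost = 52.91 $/kg
  material B: M = 26.2 kN·m per $
  material G: M = 8.53 kN·m per $
  material W: M = 4.93 kN·m per $
  material Y: M = 4.92 kN·m per $
  material V: M = 3.17 kN·m per $
  material P: M = 2.90 kN·m per $
  material H: M = 2.88 kN·m per $
Material B ranks first.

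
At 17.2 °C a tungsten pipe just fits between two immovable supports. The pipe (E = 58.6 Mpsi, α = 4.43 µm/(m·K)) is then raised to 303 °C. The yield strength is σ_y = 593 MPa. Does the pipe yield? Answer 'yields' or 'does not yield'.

does not yield

E = 58.6 Mpsi = 404.0 GPa.
ΔT = 285.8 K. Constrained thermal stress σ = E·α·ΔT = 404.0×10³ MPa × 4.43×10⁻⁶ × 285.8 = 512 MPa (compressive).
Compare to σ_y = 593 MPa: σ < σ_y, so it does not yield.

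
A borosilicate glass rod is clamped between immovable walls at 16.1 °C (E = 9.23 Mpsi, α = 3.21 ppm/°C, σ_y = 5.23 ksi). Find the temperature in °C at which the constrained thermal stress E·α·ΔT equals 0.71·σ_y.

141 °C

E = 9.23 Mpsi = 63.64 GPa.
σ_y = 5.23 ksi = 36.06 MPa.
E·α·ΔT = 25.60 MPa ⇒ ΔT = 25.60 / (63.64×10³ × 3.21×10⁻⁶) = 125.3 K.
T = 16.1 + 125.3 = 141.4 °C.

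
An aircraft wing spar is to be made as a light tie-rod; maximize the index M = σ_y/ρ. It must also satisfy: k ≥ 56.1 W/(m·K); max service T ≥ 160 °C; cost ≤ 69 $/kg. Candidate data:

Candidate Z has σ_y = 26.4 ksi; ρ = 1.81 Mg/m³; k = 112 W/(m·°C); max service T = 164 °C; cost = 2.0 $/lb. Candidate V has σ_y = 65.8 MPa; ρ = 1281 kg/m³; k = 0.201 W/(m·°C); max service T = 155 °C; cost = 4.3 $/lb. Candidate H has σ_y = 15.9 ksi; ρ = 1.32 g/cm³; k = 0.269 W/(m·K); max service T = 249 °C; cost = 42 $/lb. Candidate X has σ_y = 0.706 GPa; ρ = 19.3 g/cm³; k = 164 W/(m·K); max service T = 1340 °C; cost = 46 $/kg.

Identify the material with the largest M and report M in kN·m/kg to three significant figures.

Screen on constraints: k ≥ 56.1 W/(m·K); max service T ≥ 160 °C; cost ≤ 69 $/kg. Survivors: candidate Z, candidate X.
Normalizing units and computing the index:
  candidate Z: σ_y = 182.0 MPa, ρ = 1810 kg/m³
  candidate X: σ_y = 706.0 MPa, ρ = 19300 kg/m³
  candidate Z: M = 101 kN·m/kg
  candidate X: M = 36.6 kN·m/kg
Highest index: candidate Z.

candidate Z, M = 101 kN·m/kg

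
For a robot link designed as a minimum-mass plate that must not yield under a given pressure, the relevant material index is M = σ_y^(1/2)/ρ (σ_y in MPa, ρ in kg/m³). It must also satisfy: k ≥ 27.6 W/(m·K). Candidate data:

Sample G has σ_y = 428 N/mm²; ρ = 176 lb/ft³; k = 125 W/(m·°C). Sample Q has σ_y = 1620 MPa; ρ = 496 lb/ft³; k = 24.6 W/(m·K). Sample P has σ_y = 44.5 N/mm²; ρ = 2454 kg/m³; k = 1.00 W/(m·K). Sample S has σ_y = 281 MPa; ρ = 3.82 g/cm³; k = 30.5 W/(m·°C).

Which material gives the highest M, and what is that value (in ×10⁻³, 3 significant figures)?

sample G, M = 7.34×10⁻³

Screen on constraints: k ≥ 27.6 W/(m·K). Survivors: sample G, sample S.
Putting every candidate on a common basis:
  sample G: σ_y = 428.0 MPa, ρ = 2819 kg/m³
  sample S: σ_y = 281.0 MPa, ρ = 3820 kg/m³
  sample G: M = 7.34×10⁻³
  sample S: M = 4.39×10⁻³
Sample G ranks first.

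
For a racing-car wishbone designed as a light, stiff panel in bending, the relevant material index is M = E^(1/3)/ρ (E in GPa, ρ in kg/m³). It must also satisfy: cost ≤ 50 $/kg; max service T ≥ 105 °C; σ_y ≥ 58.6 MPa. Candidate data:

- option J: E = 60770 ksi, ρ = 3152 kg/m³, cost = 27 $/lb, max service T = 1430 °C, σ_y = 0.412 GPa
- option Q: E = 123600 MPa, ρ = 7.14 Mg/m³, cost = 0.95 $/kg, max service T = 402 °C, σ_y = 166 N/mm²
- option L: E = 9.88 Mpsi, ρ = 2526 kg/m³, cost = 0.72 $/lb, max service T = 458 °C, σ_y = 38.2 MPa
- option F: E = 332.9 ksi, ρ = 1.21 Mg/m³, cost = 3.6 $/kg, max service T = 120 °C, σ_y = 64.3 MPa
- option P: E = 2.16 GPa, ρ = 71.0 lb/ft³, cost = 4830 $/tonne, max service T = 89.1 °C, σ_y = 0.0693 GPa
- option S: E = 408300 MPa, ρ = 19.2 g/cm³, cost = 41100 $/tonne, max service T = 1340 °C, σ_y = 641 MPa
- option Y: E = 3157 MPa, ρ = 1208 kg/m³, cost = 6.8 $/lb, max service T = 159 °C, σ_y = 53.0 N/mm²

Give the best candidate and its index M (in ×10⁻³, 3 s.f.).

option F, M = 1.09×10⁻³

Screen on constraints: cost ≤ 50 $/kg; max service T ≥ 105 °C; σ_y ≥ 58.6 MPa. Survivors: option Q, option F, option S.
Putting every candidate on a common basis:
  option Q: E = 123.6 GPa, ρ = 7140 kg/m³
  option F: E = 2.295 GPa, ρ = 1210 kg/m³
  option S: E = 408.3 GPa, ρ = 19200 kg/m³
  option F: M = 1.09×10⁻³
  option Q: M = 0.698×10⁻³
  option S: M = 0.386×10⁻³
Option F ranks first.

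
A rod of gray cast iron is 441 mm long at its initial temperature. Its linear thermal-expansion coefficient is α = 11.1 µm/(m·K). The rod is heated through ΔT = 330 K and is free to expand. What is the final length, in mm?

442.62 mm

ΔL = α·L₀·ΔT = 11.1×10⁻⁶ × 441 mm × 330.0 K = 1.62 mm.
L = L₀ + ΔL = 441 + 1.62 = 442.62 mm.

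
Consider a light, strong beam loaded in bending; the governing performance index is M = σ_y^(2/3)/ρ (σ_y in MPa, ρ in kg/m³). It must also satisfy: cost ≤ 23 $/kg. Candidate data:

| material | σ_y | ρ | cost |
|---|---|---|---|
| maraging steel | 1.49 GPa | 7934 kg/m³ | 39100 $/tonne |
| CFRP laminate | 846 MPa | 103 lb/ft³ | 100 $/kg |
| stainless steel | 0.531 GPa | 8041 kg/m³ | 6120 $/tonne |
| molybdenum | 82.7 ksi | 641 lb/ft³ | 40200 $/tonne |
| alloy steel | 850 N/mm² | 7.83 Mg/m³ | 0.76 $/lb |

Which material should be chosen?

alloy steel

Screen on constraints: cost ≤ 23 $/kg. Survivors: stainless steel, alloy steel.
Convert each candidate to consistent units, then evaluate M:
  stainless steel: σ_y = 531.0 MPa, ρ = 8041 kg/m³
  alloy steel: σ_y = 850.0 MPa, ρ = 7830 kg/m³
  alloy steel: M = 11.5×10⁻³
  stainless steel: M = 8.15×10⁻³
The maximum is for alloy steel.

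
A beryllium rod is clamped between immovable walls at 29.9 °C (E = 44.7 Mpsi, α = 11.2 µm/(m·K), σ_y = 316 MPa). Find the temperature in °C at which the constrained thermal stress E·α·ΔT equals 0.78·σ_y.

101 °C

E = 44.7 Mpsi = 308.2 GPa.
E·α·ΔT = 246.5 MPa ⇒ ΔT = 246.5 / (308.2×10³ × 11.2×10⁻⁶) = 71.41 K.
T = 29.9 + 71.41 = 101.3 °C.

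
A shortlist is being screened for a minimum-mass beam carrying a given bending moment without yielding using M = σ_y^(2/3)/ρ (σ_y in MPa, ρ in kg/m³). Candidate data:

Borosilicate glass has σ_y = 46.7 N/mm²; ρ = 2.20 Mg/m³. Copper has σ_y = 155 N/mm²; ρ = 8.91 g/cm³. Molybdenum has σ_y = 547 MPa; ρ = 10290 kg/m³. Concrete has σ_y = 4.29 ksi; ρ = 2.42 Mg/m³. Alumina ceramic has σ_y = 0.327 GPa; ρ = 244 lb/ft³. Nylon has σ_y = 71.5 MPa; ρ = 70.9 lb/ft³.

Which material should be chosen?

nylon

After converting to SI:
  borosilicate glass: σ_y = 46.70 MPa, ρ = 2200 kg/m³
  copper: σ_y = 155.0 MPa, ρ = 8910 kg/m³
  molybdenum: σ_y = 547.0 MPa, ρ = 10290 kg/m³
  concrete: σ_y = 29.58 MPa, ρ = 2420 kg/m³
  alumina ceramic: σ_y = 327.0 MPa, ρ = 3909 kg/m³
  nylon: σ_y = 71.50 MPa, ρ = 1136 kg/m³
  nylon: M = 15.2×10⁻³
  alumina ceramic: M = 12.1×10⁻³
  molybdenum: M = 6.50×10⁻³
  borosilicate glass: M = 5.89×10⁻³
  concrete: M = 3.95×10⁻³
  copper: M = 3.24×10⁻³
Highest index: nylon.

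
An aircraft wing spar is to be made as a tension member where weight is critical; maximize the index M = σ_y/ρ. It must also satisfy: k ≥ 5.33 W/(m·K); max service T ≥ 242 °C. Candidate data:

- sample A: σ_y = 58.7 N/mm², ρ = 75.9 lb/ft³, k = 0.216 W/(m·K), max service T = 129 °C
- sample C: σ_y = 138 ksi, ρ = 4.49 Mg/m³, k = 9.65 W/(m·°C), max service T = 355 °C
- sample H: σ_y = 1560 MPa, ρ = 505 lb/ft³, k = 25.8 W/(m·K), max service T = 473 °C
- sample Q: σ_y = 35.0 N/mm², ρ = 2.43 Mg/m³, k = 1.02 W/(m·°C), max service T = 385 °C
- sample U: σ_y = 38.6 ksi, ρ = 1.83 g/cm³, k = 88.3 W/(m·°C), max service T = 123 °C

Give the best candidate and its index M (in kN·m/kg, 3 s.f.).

Screen on constraints: k ≥ 5.33 W/(m·K); max service T ≥ 242 °C. Survivors: sample C, sample H.
Normalizing units and computing the index:
  sample C: σ_y = 951.5 MPa, ρ = 4490 kg/m³
  sample H: σ_y = 1560 MPa, ρ = 8089 kg/m³
  sample C: M = 212 kN·m/kg
  sample H: M = 193 kN·m/kg
Sample C ranks first.

sample C, M = 212 kN·m/kg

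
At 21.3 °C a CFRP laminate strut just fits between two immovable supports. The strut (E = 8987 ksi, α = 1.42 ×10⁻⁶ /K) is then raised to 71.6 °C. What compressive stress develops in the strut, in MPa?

E = 8987 ksi = 61.96 GPa.
ΔT = 50.30 K. Constrained thermal stress σ = E·α·ΔT = 61.96×10³ MPa × 1.42×10⁻⁶ × 50.30 = 4.43 MPa (compressive).

4.43 MPa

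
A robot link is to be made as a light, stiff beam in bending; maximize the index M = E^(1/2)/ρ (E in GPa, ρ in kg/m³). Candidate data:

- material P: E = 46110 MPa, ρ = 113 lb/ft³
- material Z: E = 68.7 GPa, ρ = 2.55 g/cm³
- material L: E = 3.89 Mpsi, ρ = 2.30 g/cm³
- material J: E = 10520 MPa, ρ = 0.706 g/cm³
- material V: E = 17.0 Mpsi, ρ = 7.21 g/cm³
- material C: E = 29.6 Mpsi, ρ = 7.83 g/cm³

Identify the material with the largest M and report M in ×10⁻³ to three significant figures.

Putting every candidate on a common basis:
  material P: E = 46.11 GPa, ρ = 1810 kg/m³
  material Z: E = 68.70 GPa, ρ = 2550 kg/m³
  material L: E = 26.82 GPa, ρ = 2300 kg/m³
  material J: E = 10.52 GPa, ρ = 706.0 kg/m³
  material V: E = 117.2 GPa, ρ = 7210 kg/m³
  material C: E = 204.1 GPa, ρ = 7830 kg/m³
  material J: M = 4.59×10⁻³
  material P: M = 3.75×10⁻³
  material Z: M = 3.25×10⁻³
  material L: M = 2.25×10⁻³
  material C: M = 1.82×10⁻³
  material V: M = 1.50×10⁻³
Highest index: material J.

material J, M = 4.59×10⁻³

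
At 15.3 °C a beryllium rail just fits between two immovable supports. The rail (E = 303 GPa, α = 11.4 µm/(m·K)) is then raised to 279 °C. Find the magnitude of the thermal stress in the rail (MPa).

ΔT = 263.7 K. Constrained thermal stress σ = E·α·ΔT = 303.0×10³ MPa × 11.4×10⁻⁶ × 263.7 = 911 MPa (compressive).

911 MPa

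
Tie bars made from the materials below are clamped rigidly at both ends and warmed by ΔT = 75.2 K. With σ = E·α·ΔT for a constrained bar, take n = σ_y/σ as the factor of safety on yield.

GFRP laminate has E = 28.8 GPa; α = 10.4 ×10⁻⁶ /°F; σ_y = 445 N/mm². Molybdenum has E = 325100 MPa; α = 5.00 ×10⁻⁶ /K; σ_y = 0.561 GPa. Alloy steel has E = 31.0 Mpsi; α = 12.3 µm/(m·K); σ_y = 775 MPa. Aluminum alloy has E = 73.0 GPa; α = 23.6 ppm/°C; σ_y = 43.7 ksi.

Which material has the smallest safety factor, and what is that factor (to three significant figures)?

aluminum alloy, n = 2.33

Converting E to GPa, α to ×10⁻⁶/K, σ_y to MPa, then σ and n for each:
  GFRP laminate: E = 28.80, α = 18.7, σ_y = 445.0 → σ = 40.5 MPa, n = 11.0
  molybdenum: E = 325.1, α = 5.00, σ_y = 561.0 → σ = 122 MPa, n = 4.59
  alloy steel: E = 213.7, α = 12.3, σ_y = 775.0 → σ = 198 MPa, n = 3.92
  aluminum alloy: E = 73.00, α = 23.6, σ_y = 301.3 → σ = 130 MPa, n = 2.33
Smallest n: aluminum alloy with n = 2.33.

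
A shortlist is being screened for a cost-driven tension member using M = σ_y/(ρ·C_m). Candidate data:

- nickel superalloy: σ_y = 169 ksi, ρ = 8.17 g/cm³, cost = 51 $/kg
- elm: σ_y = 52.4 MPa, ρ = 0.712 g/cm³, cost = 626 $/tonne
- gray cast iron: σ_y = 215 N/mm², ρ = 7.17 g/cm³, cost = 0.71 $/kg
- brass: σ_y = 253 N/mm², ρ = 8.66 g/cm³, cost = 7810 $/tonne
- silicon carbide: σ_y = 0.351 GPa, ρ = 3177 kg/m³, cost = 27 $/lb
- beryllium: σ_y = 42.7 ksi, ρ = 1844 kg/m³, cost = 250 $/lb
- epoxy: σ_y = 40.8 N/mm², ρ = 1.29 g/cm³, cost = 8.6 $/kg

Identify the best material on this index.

elm

After converting to SI:
  nickel superalloy: σ_y = 1165 MPa, ρ = 8170 kg/m³, cost = 51.00 $/kg
  elm: σ_y = 52.40 MPa, ρ = 712.0 kg/m³, cost = 0.6260 $/kg
  gray cast iron: σ_y = 215.0 MPa, ρ = 7170 kg/m³, cost = 0.7100 $/kg
  brass: σ_y = 253.0 MPa, ρ = 8660 kg/m³, cost = 7.810 $/kg
  silicon carbide: σ_y = 351.0 MPa, ρ = 3177 kg/m³, cost = 59.52 $/kg
  beryllium: σ_y = 294.4 MPa, ρ = 1844 kg/m³, cost = 551.1 $/kg
  epoxy: σ_y = 40.80 MPa, ρ = 1290 kg/m³, cost = 8.600 $/kg
  elm: M = 118 kN·m per $
  gray cast iron: M = 42.2 kN·m per $
  brass: M = 3.74 kN·m per $
  epoxy: M = 3.68 kN·m per $
  nickel superalloy: M = 2.80 kN·m per $
  silicon carbide: M = 1.86 kN·m per $
  beryllium: M = 0.290 kN·m per $
Elm ranks first.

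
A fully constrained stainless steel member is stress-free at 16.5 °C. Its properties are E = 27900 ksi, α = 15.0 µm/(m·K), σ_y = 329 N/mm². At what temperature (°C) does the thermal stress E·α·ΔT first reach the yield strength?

131 °C

E = 27900 ksi = 192.4 GPa.
σ_y = 329 N/mm² = 329.0 MPa.
E·α·ΔT = 329.0 MPa ⇒ ΔT = 329.0 / (192.4×10³ × 15.0×10⁻⁶) = 114.0 K.
T = 16.5 + 114.0 = 130.5 °C.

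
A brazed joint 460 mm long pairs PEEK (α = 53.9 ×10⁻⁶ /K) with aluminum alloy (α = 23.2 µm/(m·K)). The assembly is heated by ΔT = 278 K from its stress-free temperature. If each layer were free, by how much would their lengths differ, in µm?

3930 µm

Δα = |53.9 − 23.2|×10⁻⁶/K = 30.7×10⁻⁶/K.
ΔL_mismatch = Δα·L·ΔT = 30.7×10⁻⁶ × 460.0 mm × 278.0 K = 3930 µm.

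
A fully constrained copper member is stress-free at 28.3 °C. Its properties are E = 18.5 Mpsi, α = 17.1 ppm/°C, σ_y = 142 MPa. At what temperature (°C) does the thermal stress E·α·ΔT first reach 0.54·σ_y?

E = 18.5 Mpsi = 127.6 GPa.
E·α·ΔT = 76.68 MPa ⇒ ΔT = 76.68 / (127.6×10³ × 17.1×10⁻⁶) = 35.16 K.
T = 28.3 + 35.16 = 63.46 °C.

63.5 °C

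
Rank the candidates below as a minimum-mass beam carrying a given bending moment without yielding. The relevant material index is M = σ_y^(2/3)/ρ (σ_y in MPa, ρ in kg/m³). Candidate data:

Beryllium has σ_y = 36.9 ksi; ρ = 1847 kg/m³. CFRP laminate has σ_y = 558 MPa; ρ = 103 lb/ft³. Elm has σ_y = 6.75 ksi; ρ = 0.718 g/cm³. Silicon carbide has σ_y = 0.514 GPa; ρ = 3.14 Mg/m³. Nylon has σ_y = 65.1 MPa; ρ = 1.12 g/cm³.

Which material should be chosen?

CFRP laminate

In SI units:
  beryllium: σ_y = 254.4 MPa, ρ = 1847 kg/m³
  CFRP laminate: σ_y = 558.0 MPa, ρ = 1650 kg/m³
  elm: σ_y = 46.54 MPa, ρ = 718.0 kg/m³
  silicon carbide: σ_y = 514.0 MPa, ρ = 3140 kg/m³
  nylon: σ_y = 65.10 MPa, ρ = 1120 kg/m³
  CFRP laminate: M = 41.1×10⁻³
  beryllium: M = 21.7×10⁻³
  silicon carbide: M = 20.4×10⁻³
  elm: M = 18.0×10⁻³
  nylon: M = 14.4×10⁻³
CFRP laminate ranks first.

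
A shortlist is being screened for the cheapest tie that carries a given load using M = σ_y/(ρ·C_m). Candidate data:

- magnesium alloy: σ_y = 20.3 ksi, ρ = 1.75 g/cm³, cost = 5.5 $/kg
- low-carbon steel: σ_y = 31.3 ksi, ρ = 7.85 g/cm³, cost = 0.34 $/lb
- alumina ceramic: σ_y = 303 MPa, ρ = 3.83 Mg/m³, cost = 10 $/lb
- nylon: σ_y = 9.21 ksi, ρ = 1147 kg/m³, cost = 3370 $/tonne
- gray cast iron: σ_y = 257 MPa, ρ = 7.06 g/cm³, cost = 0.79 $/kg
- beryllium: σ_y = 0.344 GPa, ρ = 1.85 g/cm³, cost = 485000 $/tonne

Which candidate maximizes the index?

Putting every candidate on a common basis:
  magnesium alloy: σ_y = 140.0 MPa, ρ = 1750 kg/m³, cost = 5.500 $/kg
  low-carbon steel: σ_y = 215.8 MPa, ρ = 7850 kg/m³, cost = 0.7496 $/kg
  alumina ceramic: σ_y = 303.0 MPa, ρ = 3830 kg/m³, cost = 22.05 $/kg
  nylon: σ_y = 63.50 MPa, ρ = 1147 kg/m³, cost = 3.370 $/kg
  gray cast iron: σ_y = 257.0 MPa, ρ = 7060 kg/m³, cost = 0.7900 $/kg
  beryllium: σ_y = 344.0 MPa, ρ = 1850 kg/m³, cost = 485.0 $/kg
  gray cast iron: M = 46.1 kN·m per $
  low-carbon steel: M = 36.7 kN·m per $
  nylon: M = 16.4 kN·m per $
  magnesium alloy: M = 14.5 kN·m per $
  alumina ceramic: M = 3.59 kN·m per $
  beryllium: M = 0.383 kN·m per $
Gray cast iron has the largest M.

gray cast iron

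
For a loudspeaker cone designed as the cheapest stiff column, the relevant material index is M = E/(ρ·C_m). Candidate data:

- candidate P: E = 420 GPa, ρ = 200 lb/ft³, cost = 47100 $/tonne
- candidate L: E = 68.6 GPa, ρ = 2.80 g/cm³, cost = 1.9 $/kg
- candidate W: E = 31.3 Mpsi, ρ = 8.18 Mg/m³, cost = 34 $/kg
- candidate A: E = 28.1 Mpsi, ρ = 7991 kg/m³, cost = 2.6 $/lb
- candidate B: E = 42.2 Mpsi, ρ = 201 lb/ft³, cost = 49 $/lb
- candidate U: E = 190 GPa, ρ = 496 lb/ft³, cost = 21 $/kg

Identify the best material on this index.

candidate L

After converting to SI:
  candidate P: E = 420.0 GPa, ρ = 3204 kg/m³, cost = 47.10 $/kg
  candidate L: E = 68.60 GPa, ρ = 2800 kg/m³, cost = 1.900 $/kg
  candidate W: E = 215.8 GPa, ρ = 8180 kg/m³, cost = 34.00 $/kg
  candidate A: E = 193.7 GPa, ρ = 7991 kg/m³, cost = 5.732 $/kg
  candidate B: E = 291.0 GPa, ρ = 3220 kg/m³, cost = 108.0 $/kg
  candidate U: E = 190.0 GPa, ρ = 7945 kg/m³, cost = 21.00 $/kg
  candidate L: M = 12.9 MN·m per $
  candidate A: M = 4.23 MN·m per $
  candidate P: M = 2.78 MN·m per $
  candidate U: M = 1.14 MN·m per $
  candidate B: M = 0.837 MN·m per $
  candidate W: M = 0.776 MN·m per $
Candidate L has the largest M.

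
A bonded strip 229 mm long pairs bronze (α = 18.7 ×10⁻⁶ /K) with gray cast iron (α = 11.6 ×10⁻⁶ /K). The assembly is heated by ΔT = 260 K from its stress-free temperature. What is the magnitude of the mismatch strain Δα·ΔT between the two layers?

Δα = |18.7 − 11.6|×10⁻⁶/K = 7.10×10⁻⁶/K.
Mismatch strain = Δα·ΔT = 7.10×10⁻⁶ × 260.0 = 1.85×10⁻³.

1.85×10⁻³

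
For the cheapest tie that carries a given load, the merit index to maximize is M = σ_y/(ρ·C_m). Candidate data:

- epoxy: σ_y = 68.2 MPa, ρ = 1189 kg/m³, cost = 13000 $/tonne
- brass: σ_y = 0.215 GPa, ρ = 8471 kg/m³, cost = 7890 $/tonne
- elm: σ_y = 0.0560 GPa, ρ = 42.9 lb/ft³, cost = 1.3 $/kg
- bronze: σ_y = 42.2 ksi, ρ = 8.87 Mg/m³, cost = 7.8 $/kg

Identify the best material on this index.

elm

After converting to SI:
  epoxy: σ_y = 68.20 MPa, ρ = 1189 kg/m³, cost = 13.00 $/kg
  brass: σ_y = 215.0 MPa, ρ = 8471 kg/m³, cost = 7.890 $/kg
  elm: σ_y = 56.00 MPa, ρ = 687.2 kg/m³, cost = 1.300 $/kg
  bronze: σ_y = 291.0 MPa, ρ = 8870 kg/m³, cost = 7.800 $/kg
  elm: M = 62.7 kN·m per $
  epoxy: M = 4.41 kN·m per $
  bronze: M = 4.21 kN·m per $
  brass: M = 3.22 kN·m per $
The maximum is for elm.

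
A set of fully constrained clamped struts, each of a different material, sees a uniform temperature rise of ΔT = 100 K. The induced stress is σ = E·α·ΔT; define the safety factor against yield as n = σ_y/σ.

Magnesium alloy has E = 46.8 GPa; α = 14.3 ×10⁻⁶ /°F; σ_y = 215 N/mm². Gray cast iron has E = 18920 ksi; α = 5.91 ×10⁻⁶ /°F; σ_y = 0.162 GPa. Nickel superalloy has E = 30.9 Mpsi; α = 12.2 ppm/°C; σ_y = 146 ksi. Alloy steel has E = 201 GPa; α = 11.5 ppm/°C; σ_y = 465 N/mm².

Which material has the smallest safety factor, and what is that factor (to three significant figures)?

gray cast iron, n = 1.17

With everything in SI (GPa, ×10⁻⁶/K, MPa):
  magnesium alloy: E = 46.80, α = 25.7, σ_y = 215.0 → σ = 120 MPa, n = 1.78
  gray cast iron: E = 130.4, α = 10.6, σ_y = 162.0 → σ = 139 MPa, n = 1.17
  nickel superalloy: E = 213.0, α = 12.2, σ_y = 1007 → σ = 260 MPa, n = 3.87
  alloy steel: E = 201.0, α = 11.5, σ_y = 465.0 → σ = 231 MPa, n = 2.01
The minimum is gray cast iron at n = 1.17.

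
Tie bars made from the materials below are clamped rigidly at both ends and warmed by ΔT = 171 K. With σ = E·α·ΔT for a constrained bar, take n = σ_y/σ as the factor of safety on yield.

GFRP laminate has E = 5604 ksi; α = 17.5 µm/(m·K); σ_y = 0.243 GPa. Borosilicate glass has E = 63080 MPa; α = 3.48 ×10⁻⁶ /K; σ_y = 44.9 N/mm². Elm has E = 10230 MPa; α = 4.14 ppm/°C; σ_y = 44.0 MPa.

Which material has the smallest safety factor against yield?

Converting E to GPa, α to ×10⁻⁶/K, σ_y to MPa, then σ and n for each:
  GFRP laminate: E = 38.64, α = 17.5, σ_y = 243.0 → σ = 116 MPa, n = 2.10
  borosilicate glass: E = 63.08, α = 3.48, σ_y = 44.90 → σ = 37.5 MPa, n = 1.20
  elm: E = 10.23, α = 4.14, σ_y = 44.00 → σ = 7.24 MPa, n = 6.08
Smallest n: borosilicate glass with n = 1.20.

borosilicate glass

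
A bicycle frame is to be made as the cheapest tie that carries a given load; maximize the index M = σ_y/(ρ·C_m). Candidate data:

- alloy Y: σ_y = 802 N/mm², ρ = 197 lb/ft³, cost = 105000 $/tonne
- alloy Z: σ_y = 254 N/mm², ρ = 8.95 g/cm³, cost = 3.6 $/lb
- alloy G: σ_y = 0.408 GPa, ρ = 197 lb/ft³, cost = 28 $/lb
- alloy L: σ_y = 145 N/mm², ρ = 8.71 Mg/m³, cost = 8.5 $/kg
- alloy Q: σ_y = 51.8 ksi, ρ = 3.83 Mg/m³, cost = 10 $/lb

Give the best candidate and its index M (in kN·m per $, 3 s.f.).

alloy Q, M = 4.23 kN·m per $

In SI units:
  alloy Y: σ_y = 802.0 MPa, ρ = 3156 kg/m³, cost = 105.0 $/kg
  alloy Z: σ_y = 254.0 MPa, ρ = 8950 kg/m³, cost = 7.937 $/kg
  alloy G: σ_y = 408.0 MPa, ρ = 3156 kg/m³, cost = 61.73 $/kg
  alloy L: σ_y = 145.0 MPa, ρ = 8710 kg/m³, cost = 8.500 $/kg
  alloy Q: σ_y = 357.1 MPa, ρ = 3830 kg/m³, cost = 22.05 $/kg
  alloy Q: M = 4.23 kN·m per $
  alloy Z: M = 3.58 kN·m per $
  alloy Y: M = 2.42 kN·m per $
  alloy G: M = 2.09 kN·m per $
  alloy L: M = 1.96 kN·m per $
Alloy Q has the largest M.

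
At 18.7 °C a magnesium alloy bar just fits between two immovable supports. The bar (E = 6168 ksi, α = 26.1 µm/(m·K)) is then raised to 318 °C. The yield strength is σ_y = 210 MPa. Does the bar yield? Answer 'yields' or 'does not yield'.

yields

E = 6168 ksi = 42.53 GPa.
ΔT = 299.3 K. Constrained thermal stress σ = E·α·ΔT = 42.53×10³ MPa × 26.1×10⁻⁶ × 299.3 = 332 MPa (compressive).
Compare to σ_y = 210 MPa: σ ≥ σ_y, so it yields.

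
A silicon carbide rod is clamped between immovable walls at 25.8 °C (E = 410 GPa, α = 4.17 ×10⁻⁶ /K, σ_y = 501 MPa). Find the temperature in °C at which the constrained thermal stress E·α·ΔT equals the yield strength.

E·α·ΔT = 501.0 MPa ⇒ ΔT = 501.0 / (410.0×10³ × 4.17×10⁻⁶) = 293.0 K.
T = 25.8 + 293.0 = 318.8 °C.

319 °C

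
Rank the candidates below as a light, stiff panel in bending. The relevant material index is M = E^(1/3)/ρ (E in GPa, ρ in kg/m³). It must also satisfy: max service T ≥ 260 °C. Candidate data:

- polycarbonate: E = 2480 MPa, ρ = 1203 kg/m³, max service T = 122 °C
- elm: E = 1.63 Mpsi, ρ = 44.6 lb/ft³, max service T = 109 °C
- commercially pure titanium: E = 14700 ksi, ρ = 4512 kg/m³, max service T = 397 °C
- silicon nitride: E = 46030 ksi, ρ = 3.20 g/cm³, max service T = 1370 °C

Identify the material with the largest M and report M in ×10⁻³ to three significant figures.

Screen on constraints: max service T ≥ 260 °C. Survivors: commercially pure titanium, silicon nitride.
Putting every candidate on a common basis:
  commercially pure titanium: E = 101.4 GPa, ρ = 4512 kg/m³
  silicon nitride: E = 317.4 GPa, ρ = 3200 kg/m³
  silicon nitride: M = 2.13×10⁻³
  commercially pure titanium: M = 1.03×10⁻³
Highest index: silicon nitride.

silicon nitride, M = 2.13×10⁻³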